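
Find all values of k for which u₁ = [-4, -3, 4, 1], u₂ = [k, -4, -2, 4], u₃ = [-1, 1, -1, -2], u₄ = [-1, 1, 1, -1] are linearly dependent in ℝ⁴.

k = 30/11

Dependence holds iff the 4×4 matrix [u₁ u₂ u₃ u₄] is singular.
Cofactor expansion gives det = 11*k - 30.
Solving 11*k - 30 = 0 yields k = 30/11.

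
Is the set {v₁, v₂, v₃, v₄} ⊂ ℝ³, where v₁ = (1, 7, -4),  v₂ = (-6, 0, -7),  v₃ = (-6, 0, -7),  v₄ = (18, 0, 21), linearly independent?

linearly dependent

There are 4 vectors in a 3-dimensional space, so they cannot be linearly independent.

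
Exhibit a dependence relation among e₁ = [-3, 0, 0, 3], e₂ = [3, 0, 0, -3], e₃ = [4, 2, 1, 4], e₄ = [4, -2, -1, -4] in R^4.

Set up α₁e₁ + … + α₄e₄ = 0 and solve the homogeneous system.
One solution (up to scaling) is (1, 1, 0, 0).

e₁ + e₂ = 0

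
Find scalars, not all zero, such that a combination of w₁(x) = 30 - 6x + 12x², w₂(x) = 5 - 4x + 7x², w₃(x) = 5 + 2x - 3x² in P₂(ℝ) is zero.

Pass to coordinate vectors relative to the basis {1, x, x²}.
Write the vectors as columns of a matrix and find a nonzero vector in its null space.
The free variable yields coefficients (1, -3, -3) (any nonzero multiple also works).

w₁ - 3w₂ - 3w₃ = 0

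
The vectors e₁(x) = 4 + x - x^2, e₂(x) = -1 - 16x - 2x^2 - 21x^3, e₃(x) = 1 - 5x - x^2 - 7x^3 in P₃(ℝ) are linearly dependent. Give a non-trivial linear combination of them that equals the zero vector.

e₁ + e₂ - 3e₃ = 0

Write each element as a vector in ℝ⁴ using {1, x, …, x^3}.
Solve the homogeneous system with e₁, e₂, e₃ as columns by row-reducing the coefficient matrix.
One solution (up to scaling) is (1, 1, -3).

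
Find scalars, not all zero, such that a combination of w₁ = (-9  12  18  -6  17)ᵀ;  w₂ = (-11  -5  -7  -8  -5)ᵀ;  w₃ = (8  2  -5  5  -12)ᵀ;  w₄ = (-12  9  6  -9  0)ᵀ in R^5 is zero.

w₁ + w₂ + w₃ - w₄ = 0

Write the vectors as columns of a matrix and find a nonzero vector in its null space.
A generator of the null space is (1, 1, 1, -1).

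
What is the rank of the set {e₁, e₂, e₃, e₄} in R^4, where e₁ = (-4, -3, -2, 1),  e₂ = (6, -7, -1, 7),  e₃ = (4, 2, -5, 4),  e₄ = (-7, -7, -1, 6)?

rank 4

Row-reduce the 4×4 matrix with these as rows.
Exactly 4 pivots survive; hence the rank is 4.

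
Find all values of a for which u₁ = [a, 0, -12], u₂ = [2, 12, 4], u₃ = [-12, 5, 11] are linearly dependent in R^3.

Place the vectors as rows of a 3×3 matrix; dependence ⇔ determinant zero.
Expanding, det = 112*a - 1848.
Solving 112*a - 1848 = 0 yields a = 33/2.

a = 33/2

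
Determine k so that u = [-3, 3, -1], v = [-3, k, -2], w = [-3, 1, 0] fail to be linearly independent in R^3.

k = 5

Dependence holds iff the 3×3 matrix [u v w] is singular.
Expanding, det = 15 - 3*k.
This vanishes exactly when k = 5.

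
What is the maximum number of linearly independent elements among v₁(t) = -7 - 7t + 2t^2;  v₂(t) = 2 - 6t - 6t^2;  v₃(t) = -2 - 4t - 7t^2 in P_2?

Use coordinates relative to {1, t, t^2}.
Put the 3×3 matrix [v₁|v₂|v₃] into echelon form.
Exactly 3 pivots survive; hence the rank is 3.

3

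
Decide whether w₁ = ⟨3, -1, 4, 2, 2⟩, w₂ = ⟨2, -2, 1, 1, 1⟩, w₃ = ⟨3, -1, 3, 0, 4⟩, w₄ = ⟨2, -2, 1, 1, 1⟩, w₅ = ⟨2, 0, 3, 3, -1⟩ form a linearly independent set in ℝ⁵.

Two of the vectors are equal, giving an immediate dependence.

linearly dependent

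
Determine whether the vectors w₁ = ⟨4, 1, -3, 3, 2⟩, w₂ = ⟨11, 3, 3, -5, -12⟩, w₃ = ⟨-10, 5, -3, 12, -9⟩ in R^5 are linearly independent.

Row-reduce the matrix whose columns are w₁, w₂, w₃.
The reduction yields 3 nonzero rows, so the rank is 3.
Since rank = 3 (the number of vectors), the set is linearly independent.

linearly independent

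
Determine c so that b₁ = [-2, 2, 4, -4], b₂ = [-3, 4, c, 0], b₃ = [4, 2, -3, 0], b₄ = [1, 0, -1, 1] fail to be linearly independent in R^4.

c = 21/2

Place the vectors as rows of a 4×4 matrix; dependence ⇔ determinant zero.
The determinant works out to 4*c - 42.
Solving 4*c - 42 = 0 yields c = 21/2.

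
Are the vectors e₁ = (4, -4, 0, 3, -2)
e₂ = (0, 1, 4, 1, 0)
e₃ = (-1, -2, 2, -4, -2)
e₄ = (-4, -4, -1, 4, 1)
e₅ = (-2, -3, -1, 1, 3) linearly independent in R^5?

linearly independent

Form the 5×5 matrix with these as columns; its determinant is 2706.
A nonzero determinant means the columns are linearly independent.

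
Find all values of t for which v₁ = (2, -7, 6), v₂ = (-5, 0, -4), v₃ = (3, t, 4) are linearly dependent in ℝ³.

Dependence holds iff the 3×3 matrix [v₁ v₂ v₃] is singular.
Expanding, det = -22*t - 56.
Setting this to zero gives t = -28/11.

t = -28/11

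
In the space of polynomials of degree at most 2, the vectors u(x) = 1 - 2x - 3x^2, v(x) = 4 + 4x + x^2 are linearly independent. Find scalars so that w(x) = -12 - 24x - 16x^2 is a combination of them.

Identify each element with its coordinate vector in ℝ³ via {1, x, x^2}.
Since u, v are independent, the coefficients expressing w are uniquely determined by a linear system.
Row-reducing the augmented matrix gives the unique coefficients (c₁, c₂) = (4, -4).

w = 4u - 4v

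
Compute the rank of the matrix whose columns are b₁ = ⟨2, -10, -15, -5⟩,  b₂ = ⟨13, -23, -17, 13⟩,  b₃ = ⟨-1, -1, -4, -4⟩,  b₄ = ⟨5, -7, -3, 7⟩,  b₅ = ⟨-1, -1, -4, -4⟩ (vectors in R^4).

Row-reduce the 5×4 matrix with these as rows.
Reduction leaves 2 leading entries, giving rank 2.
(With 5 elements in a 4-dimensional space the rank is at most 4.)

2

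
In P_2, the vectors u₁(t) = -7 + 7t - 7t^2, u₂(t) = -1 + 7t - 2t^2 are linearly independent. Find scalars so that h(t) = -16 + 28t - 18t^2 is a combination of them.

h = 2u₁ + 2u₂

Identify each element with its coordinate vector in ℝ³ via {1, t, t^2}.
Since u₁, u₂ are independent, the coefficients expressing h are uniquely determined by a linear system.
Back-substitution yields (c₁, c₂) = (2, 2).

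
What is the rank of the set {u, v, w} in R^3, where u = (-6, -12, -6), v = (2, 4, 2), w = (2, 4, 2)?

1

Apply Gaussian elimination to the matrix whose rows are u, v, w.
Exactly 1 pivot survives; hence the rank is 1.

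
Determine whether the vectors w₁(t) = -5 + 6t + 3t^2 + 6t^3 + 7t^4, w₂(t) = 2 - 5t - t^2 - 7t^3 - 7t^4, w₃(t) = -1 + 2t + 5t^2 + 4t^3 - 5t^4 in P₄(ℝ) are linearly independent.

linearly independent

Take coordinates with respect to the standard basis {1, t, …, t^4}.
Place the vectors as rows of a 3×5 matrix and reduce to echelon form.
The reduction yields 3 nonzero rows, so the rank is 3.
Since rank = 3 (the number of vectors), the set is linearly independent.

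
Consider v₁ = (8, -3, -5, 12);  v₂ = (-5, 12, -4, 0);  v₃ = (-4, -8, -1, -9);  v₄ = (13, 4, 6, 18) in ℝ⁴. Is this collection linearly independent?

Place the vectors as rows of a 4×4 matrix and reduce to echelon form.
The reduction yields 3 nonzero rows, so the rank is 3.
Since rank 3 < 4, the set is linearly dependent.
Indeed v₂ + 2v₃ + v₄ = 0.

linearly dependent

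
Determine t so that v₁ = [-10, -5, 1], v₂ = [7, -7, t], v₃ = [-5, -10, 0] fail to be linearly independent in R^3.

t = -7/5

Dependence holds iff the 3×3 matrix [v₁ v₂ v₃] is singular.
Expanding, det = -75*t - 105.
Solving -75*t - 105 = 0 yields t = -7/5.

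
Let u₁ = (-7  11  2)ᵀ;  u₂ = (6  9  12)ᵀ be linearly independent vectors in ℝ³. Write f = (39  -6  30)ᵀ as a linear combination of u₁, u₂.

Set up the augmented matrix [u₁ | u₂ | f] and row-reduce.
Back-substitution yields (a₁, a₂) = (-3, 3).

f = -3u₁ + 3u₂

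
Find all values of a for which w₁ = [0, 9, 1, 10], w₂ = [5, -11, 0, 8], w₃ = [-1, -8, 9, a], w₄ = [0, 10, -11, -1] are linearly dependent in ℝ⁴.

The vectors are dependent exactly when the determinant of the matrix with rows w₁, w₂, w₃, w₄ vanishes.
Expanding, det = -545*a - 1526.
Solving -545*a - 1526 = 0 yields a = -14/5.

a = -14/5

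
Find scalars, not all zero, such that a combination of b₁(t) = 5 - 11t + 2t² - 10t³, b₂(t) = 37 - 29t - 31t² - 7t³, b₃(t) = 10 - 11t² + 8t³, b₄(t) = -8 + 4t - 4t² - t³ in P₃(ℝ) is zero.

3b₁ - b₂ + 3b₃ + b₄ = 0

Pass to coordinate vectors relative to the basis {1, t, …, t³}.
Solve the homogeneous system with b₁, b₂, b₃, b₄ as columns by row-reducing the coefficient matrix.
The free variable yields coefficients (3, -1, 3, 1) (any nonzero multiple also works).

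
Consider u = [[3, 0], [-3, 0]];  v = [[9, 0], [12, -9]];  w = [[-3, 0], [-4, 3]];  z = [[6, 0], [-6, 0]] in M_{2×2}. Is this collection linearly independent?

linearly dependent

Take coordinates with respect to the standard basis {E₁₁, E₁₂, E₂₁, E₂₂}.
One vector is a scalar multiple of another, so the set is dependent.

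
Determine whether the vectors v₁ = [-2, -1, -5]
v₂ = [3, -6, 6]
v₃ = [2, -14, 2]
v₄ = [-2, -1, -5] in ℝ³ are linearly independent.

linearly dependent

There are 4 vectors in a 3-dimensional space, so they cannot be linearly independent.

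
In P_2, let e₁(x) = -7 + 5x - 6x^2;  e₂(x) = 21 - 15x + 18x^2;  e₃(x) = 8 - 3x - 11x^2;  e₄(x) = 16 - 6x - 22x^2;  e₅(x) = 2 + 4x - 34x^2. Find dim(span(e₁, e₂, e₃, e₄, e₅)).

2

Represent each element by its coordinate vector in ℝ³.
Form the matrix with e₁, e₂, e₃, e₄, e₅ as columns and reduce.
The echelon form has 2 nonzero rows, so the rank is 2.
(With 5 elements in a 3-dimensional space the rank is at most 3.)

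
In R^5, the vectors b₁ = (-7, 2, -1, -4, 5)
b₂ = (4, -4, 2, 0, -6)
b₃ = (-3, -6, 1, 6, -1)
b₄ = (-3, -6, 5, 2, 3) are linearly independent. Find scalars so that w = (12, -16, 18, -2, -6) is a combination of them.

w = -b₁ + 2b₂ - 2b₃ + 3b₄

Solve the system with b₁, b₂, b₃, b₄ as columns and w as the right-hand side.
Back-substitution yields (c₁, …, c₄) = (-1, 2, -2, 3).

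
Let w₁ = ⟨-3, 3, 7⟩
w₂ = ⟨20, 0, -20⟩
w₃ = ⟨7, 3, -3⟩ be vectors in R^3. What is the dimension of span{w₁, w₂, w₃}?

2

Row-reduce the 3×3 matrix with these as rows.
The echelon form has 2 nonzero rows, so the rank is 2.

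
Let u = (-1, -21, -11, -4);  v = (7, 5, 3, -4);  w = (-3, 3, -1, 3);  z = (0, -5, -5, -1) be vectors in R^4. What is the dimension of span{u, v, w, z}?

3

Form the matrix with u, v, w, z as columns and reduce.
The echelon form has 3 nonzero rows, so the rank is 3.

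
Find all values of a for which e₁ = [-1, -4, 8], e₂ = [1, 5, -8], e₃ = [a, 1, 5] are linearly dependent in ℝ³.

a = -5/8

The vectors are dependent exactly when the determinant of the matrix with rows e₁, e₂, e₃ vanishes.
The determinant works out to -8*a - 5.
Solving -8*a - 5 = 0 yields a = -5/8.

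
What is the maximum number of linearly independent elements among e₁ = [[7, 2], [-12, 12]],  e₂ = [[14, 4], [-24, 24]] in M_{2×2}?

1

Represent each element by its coordinate vector in ℝ⁴.
Row-reduce the 2×4 matrix with these as rows.
There is 1 pivot column, so rank = 1.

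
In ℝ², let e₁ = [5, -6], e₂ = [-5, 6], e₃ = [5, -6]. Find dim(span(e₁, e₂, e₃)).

dim = 1

Apply Gaussian elimination to the matrix whose rows are e₁, e₂, e₃.
Reduction leaves 1 leading entry, giving rank 1.
(With 3 elements in a 2-dimensional space the rank is at most 2.)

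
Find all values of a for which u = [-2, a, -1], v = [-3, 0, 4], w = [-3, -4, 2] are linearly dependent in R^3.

a = -22/3

The set is linearly dependent precisely when det[u; v; w] = 0.
The determinant works out to -6*a - 44.
Solving -6*a - 44 = 0 yields a = -22/3.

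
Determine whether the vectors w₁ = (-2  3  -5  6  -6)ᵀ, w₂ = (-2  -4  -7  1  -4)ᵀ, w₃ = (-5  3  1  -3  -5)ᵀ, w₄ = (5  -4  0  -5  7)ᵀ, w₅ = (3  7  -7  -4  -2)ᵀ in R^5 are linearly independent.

Form the 5×5 matrix with these as columns; its determinant is 720.
A nonzero determinant means the columns are linearly independent.

linearly independent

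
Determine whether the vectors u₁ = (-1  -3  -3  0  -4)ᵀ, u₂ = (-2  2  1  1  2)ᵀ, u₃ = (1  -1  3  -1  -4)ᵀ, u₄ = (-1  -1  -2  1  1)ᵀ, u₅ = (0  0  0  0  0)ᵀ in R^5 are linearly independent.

linearly dependent

One of the vectors is the zero vector, so the set is linearly dependent.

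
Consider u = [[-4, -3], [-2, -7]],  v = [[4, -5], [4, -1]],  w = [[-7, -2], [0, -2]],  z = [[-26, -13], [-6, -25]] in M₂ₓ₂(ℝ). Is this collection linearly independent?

Write each element as a coordinate vector in ℝ⁴ using {E₁₁, E₁₂, E₂₁, E₂₂}.
Place the vectors as rows of a 4×4 matrix and reduce to echelon form.
The reduction yields 3 nonzero rows, so the rank is 3.
Since rank 3 < 4, the set is linearly dependent.
Indeed 3u + 2w - z = 0.

linearly dependent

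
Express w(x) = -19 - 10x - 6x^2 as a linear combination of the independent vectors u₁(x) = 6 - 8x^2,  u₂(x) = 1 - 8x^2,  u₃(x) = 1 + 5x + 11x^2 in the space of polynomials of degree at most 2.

w = -3u₁ + u₂ - 2u₃

Take coordinate vectors relative to {1, x, x^2}.
Set up the augmented matrix [u₁ | u₂ | u₃ | w] and row-reduce.
Row-reducing the augmented matrix gives the unique coefficients (a₁, a₂, a₃) = (-3, 1, -2).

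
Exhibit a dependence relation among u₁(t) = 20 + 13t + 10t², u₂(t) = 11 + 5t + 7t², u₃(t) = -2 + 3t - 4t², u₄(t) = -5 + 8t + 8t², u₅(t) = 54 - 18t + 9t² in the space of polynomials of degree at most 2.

u₁ - 2u₂ - u₃ = 0

Take coordinates with respect to {1, t, t²}.
Write the vectors as columns of a matrix and find a nonzero vector in its null space.
One solution (up to scaling) is (1, -2, -1, 0, 0).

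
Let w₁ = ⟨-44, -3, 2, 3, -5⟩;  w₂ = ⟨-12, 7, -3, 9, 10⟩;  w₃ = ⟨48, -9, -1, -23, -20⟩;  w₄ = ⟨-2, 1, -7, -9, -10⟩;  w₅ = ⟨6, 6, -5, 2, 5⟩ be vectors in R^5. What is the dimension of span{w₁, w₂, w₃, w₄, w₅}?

3

Put the 5×5 matrix [w₁|w₂|w₃|w₄|w₅] into echelon form.
There are 3 pivot columns, so rank = 3.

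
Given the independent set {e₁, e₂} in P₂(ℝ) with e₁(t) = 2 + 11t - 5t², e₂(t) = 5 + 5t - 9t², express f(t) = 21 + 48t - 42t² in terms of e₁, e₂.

f = 3e₁ + 3e₂

Work in coordinates with respect to the standard basis {1, t, t²}.
Since e₁, e₂ are independent, the coefficients expressing f are uniquely determined by a linear system.
Row-reducing the augmented matrix gives the unique coefficients (α₁, α₂) = (3, 3).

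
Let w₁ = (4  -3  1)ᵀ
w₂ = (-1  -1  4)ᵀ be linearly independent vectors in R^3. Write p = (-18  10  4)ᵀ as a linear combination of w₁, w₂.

Set up the augmented matrix [w₁ | w₂ | p] and row-reduce.
Back-substitution yields (a₁, a₂) = (-4, 2).

p = -4w₁ + 2w₂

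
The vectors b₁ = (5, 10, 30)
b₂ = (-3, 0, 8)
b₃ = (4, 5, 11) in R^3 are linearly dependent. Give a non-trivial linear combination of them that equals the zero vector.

Write the vectors as columns of a matrix and find a nonzero vector in its null space.
The free variable yields coefficients (1, -1, -2) (any nonzero multiple also works).

b₁ - b₂ - 2b₃ = 0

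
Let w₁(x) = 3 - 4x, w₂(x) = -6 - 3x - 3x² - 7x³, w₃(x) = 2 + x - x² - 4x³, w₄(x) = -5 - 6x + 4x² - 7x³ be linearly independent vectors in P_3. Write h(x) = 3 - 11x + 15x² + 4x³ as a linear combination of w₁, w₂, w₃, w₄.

Take coordinate vectors relative to {1, x, …, x³}.
Set up the augmented matrix [w₁ | w₂ | w₃ | w₄ | h] and row-reduce.
Row-reducing the augmented matrix gives the unique coefficients (c₁, …, c₄) = (1, -2, -1, 2).

h = w₁ - 2w₂ - w₃ + 2w₄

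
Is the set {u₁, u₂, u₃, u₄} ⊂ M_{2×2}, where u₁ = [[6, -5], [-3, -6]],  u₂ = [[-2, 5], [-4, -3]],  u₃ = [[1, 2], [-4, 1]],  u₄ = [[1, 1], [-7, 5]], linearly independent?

linearly independent

Write each element as a coordinate vector in ℝ⁴ using {E₁₁, E₁₂, E₂₁, E₂₂}.
The matrix [u₁|u₂|u₃|u₄] has determinant 600.
A nonzero determinant means the columns are linearly independent.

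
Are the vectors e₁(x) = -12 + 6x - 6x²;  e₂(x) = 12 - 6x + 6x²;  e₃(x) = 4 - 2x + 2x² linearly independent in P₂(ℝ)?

Take coordinates with respect to the standard basis {1, x, x²}.
One vector is a scalar multiple of another, so the set is dependent.

linearly dependent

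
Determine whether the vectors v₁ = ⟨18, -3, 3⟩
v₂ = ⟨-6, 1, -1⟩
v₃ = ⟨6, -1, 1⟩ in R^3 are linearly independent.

One vector is a scalar multiple of another, so the set is dependent.

linearly dependent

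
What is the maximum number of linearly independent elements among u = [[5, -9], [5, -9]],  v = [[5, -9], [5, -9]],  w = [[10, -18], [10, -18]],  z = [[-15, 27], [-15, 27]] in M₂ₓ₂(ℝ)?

Represent each element by its coordinate vector in ℝ⁴.
Apply Gaussian elimination to the matrix whose rows are u, v, w, z.
Exactly 1 pivot survives; hence the rank is 1.

1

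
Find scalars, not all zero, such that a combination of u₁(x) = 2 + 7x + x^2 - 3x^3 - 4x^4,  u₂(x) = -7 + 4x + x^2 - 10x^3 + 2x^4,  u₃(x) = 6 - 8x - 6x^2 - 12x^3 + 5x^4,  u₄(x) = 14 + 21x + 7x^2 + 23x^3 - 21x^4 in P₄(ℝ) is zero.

3u₁ - 2u₂ - u₃ - u₄ = 0

Pass to coordinate vectors relative to the basis {1, x, …, x^4}.
Solve the homogeneous system with u₁, u₂, u₃, u₄ as columns by row-reducing the coefficient matrix.
The free variable yields coefficients (3, -2, -1, -1) (any nonzero multiple also works).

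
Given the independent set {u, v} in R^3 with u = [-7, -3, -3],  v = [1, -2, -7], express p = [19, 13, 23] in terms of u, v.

p = -3u - 2v

Solve the system with u, v as columns and p as the right-hand side.
The system has the unique solution (a₁, a₂) = (-3, -2).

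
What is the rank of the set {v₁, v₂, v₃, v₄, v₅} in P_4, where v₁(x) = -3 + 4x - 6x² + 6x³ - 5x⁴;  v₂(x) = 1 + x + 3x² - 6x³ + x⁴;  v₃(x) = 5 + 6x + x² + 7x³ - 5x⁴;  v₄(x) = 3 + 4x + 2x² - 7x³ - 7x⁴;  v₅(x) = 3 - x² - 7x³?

rank 5

Use coordinates relative to {1, x, …, x⁴}.
Put the 5×5 matrix [v₁|v₂|v₃|v₄|v₅] into echelon form.
There are 5 pivot columns, so rank = 5.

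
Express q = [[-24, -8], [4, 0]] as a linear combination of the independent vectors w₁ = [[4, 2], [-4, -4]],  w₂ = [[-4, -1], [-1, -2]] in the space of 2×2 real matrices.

Take coordinate vectors relative to {E₁₁, E₁₂, E₂₁, E₂₂}.
Write q = a₁w₁ + a₂w₂ and equate components.
The system has the unique solution (a₁, a₂) = (-2, 4).

q = -2w₁ + 4w₂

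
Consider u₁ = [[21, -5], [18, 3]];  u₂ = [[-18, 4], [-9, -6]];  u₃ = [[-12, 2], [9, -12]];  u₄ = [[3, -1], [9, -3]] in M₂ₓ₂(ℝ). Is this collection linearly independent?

Write each element as a coordinate vector in ℝ⁴ using {E₁₁, E₁₂, E₂₁, E₂₂}.
The matrix [u₁|u₂|u₃|u₄] has determinant 0.
A zero determinant means the columns are linearly dependent.
Indeed 2u₁ + 3u₂ - u₃ = 0.

linearly dependent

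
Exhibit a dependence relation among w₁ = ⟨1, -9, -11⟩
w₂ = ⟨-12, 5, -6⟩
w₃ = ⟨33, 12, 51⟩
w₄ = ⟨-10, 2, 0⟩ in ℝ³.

3w₁ + 3w₂ + w₃ = 0

Set up α₁w₁ + … + α₄w₄ = 0 and solve the homogeneous system.
One solution (up to scaling) is (3, 3, 1, 0).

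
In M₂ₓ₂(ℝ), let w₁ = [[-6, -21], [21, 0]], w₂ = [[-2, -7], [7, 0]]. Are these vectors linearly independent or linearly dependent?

linearly dependent

Take coordinates with respect to the standard basis {E₁₁, E₁₂, E₂₁, E₂₂}.
One vector is a scalar multiple of another, so the set is dependent.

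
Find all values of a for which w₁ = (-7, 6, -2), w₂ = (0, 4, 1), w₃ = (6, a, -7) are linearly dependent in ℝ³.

a = -40

Dependence holds iff the 3×3 matrix [w₁ w₂ w₃] is singular.
The determinant works out to 7*a + 280.
Solving 7*a + 280 = 0 yields a = -40.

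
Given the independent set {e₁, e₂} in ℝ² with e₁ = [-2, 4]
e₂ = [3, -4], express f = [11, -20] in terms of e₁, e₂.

f = -4e₁ + e₂

Since e₁, e₂ are independent, the coefficients expressing f are uniquely determined by a linear system.
The system has the unique solution (c₁, c₂) = (-4, 1).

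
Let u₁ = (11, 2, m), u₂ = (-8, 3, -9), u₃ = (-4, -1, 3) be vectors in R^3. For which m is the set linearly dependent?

Dependence holds iff the 3×3 matrix [u₁ u₂ u₃] is singular.
Expanding, det = 20*m + 120.
Setting this to zero gives m = -6.

m = -6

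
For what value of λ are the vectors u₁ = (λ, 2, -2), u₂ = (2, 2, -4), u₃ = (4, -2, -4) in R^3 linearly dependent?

λ = 1/2

The vectors are dependent exactly when the determinant of the matrix with rows u₁, u₂, u₃ vanishes.
Expanding, det = 8 - 16*λ.
Setting this to zero gives λ = 1/2.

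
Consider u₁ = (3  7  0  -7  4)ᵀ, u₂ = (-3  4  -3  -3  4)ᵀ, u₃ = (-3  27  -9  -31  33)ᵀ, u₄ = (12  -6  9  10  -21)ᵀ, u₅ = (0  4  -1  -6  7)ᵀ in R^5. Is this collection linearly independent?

linearly dependent

Place the vectors as rows of a 5×5 matrix and reduce to echelon form.
The reduction yields 3 nonzero rows, so the rank is 3.
Since rank 3 < 5, the set is linearly dependent.
Indeed 3u₁ - u₃ - u₄ = 0.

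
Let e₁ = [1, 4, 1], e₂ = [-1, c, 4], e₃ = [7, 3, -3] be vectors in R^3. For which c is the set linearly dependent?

c = 17/2

Place the vectors as rows of a 3×3 matrix; dependence ⇔ determinant zero.
Expanding, det = 85 - 10*c.
Setting this to zero gives c = 17/2.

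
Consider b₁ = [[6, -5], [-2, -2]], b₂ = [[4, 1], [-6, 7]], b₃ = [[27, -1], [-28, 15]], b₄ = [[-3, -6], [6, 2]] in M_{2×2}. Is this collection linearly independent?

linearly dependent

Write each element as a coordinate vector in ℝ⁴ using {E₁₁, E₁₂, E₂₁, E₂₂}.
The matrix [b₁|b₂|b₃|b₄] has determinant 0.
A zero determinant means the columns are linearly dependent.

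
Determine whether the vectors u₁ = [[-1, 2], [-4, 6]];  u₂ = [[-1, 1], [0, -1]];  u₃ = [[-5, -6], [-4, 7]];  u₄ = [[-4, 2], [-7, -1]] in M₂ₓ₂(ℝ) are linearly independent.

linearly independent

Write each element as a coordinate vector in ℝ⁴ using {E₁₁, E₁₂, E₂₁, E₂₂}.
Form the 4×4 matrix with these as columns; its determinant is 519.
A nonzero determinant means the columns are linearly independent.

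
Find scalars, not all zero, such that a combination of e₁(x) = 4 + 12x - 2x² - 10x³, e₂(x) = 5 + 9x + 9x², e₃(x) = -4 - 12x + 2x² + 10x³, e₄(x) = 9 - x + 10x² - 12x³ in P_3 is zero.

e₁ + e₃ = 0

Write each element as a vector in ℝ⁴ using {1, x, …, x³}.
Write the vectors as columns of a matrix and find a nonzero vector in its null space.
The free variable yields coefficients (1, 0, 1, 0) (any nonzero multiple also works).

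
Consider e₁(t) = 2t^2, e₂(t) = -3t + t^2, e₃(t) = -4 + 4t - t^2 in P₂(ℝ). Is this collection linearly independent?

linearly independent

Write each element as a coordinate vector in ℝ³ using {1, t, t^2}.
Form the 3×3 matrix with these as columns; its determinant is -24.
A nonzero determinant means the columns are linearly independent.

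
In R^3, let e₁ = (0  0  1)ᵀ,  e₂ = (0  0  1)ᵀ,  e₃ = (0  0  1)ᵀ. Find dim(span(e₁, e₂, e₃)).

Row-reduce the 3×3 matrix with these as rows.
Exactly 1 pivot survives; hence the rank is 1.

dim = 1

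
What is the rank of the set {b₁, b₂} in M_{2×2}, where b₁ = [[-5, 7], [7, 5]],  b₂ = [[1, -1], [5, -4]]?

2

Pass to coordinate vectors with respect to the basis {E₁₁, E₁₂, E₂₁, E₂₂}.
Form the matrix with b₁, b₂ as columns and reduce.
Exactly 2 pivots survive; hence the rank is 2.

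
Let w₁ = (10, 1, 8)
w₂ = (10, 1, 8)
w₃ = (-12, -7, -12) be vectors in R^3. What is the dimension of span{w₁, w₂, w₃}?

Form the matrix with w₁, w₂, w₃ as columns and reduce.
There are 2 pivot columns, so rank = 2.

2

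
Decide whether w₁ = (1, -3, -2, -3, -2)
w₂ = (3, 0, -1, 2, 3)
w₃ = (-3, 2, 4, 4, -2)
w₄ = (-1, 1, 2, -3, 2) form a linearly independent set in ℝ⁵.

linearly independent

Place the vectors as rows of a 4×5 matrix and reduce to echelon form.
The reduction yields 4 nonzero rows, so the rank is 4.
Since rank = 4 (the number of vectors), the set is linearly independent.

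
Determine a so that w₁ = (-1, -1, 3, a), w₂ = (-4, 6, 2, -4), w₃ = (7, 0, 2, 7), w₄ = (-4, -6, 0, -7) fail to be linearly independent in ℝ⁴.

The set is linearly dependent precisely when det[w₁; w₂; w₃; w₄] = 0.
The determinant works out to 180*a + 660.
This vanishes exactly when a = -11/3.

a = -11/3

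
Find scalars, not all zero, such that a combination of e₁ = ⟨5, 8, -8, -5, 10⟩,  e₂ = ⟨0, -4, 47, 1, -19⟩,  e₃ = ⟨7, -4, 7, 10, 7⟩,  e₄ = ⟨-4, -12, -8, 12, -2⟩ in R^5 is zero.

Row-reduce the matrix with e₁, e₂, e₃, e₄ as columns; the null space gives the coefficients.
The free variable yields coefficients (3, 1, -1, 2) (any nonzero multiple also works).

3e₁ + e₂ - e₃ + 2e₄ = 0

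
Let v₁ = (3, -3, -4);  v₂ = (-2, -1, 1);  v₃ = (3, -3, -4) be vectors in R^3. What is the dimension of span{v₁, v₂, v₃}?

Form the matrix with v₁, v₂, v₃ as columns and reduce.
Exactly 2 pivots survive; hence the rank is 2.

dim = 2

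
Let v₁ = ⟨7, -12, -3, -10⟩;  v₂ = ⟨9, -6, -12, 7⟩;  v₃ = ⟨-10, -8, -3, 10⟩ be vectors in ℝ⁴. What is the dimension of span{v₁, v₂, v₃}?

3

Put the 4×3 matrix [v₁|v₂|v₃] into echelon form.
The echelon form has 3 nonzero rows, so the rank is 3.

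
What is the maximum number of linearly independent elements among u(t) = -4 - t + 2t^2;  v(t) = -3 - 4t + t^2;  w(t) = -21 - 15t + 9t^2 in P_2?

2

Represent each element by its coordinate vector in ℝ³.
Row-reduce the 3×3 matrix with these as rows.
Reduction leaves 2 leading entries, giving rank 2.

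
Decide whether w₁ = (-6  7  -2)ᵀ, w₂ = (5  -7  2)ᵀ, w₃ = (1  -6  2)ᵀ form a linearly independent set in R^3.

The matrix [w₁|w₂|w₃] has determinant 2.
A nonzero determinant means the columns are linearly independent.

linearly independent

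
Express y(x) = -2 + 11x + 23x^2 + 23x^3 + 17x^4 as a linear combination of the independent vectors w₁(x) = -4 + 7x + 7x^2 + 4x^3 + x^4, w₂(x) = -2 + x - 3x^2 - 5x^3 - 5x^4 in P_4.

y = 2w₁ - 3w₂

Work in coordinates with respect to the standard basis {1, x, …, x^4}.
Set up the augmented matrix [w₁ | w₂ | y] and row-reduce.
Back-substitution yields (a₁, a₂) = (2, -3).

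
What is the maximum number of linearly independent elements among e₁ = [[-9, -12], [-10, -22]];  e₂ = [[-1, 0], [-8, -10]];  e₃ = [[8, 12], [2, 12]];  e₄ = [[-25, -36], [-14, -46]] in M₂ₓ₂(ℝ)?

2

Use coordinates relative to {E₁₁, E₁₂, E₂₁, E₂₂}.
Form the matrix with e₁, e₂, e₃, e₄ as columns and reduce.
The echelon form has 2 nonzero rows, so the rank is 2.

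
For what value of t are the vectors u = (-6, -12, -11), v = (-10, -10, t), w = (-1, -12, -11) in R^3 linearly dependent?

Place the vectors as rows of a 3×3 matrix; dependence ⇔ determinant zero.
Expanding, det = -60*t - 550.
This vanishes exactly when t = -55/6.

t = -55/6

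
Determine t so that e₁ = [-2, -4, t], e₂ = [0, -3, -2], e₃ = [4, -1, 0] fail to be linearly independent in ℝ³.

Place the vectors as rows of a 3×3 matrix; dependence ⇔ determinant zero.
Cofactor expansion gives det = 12*t + 36.
Setting this to zero gives t = -3.

t = -3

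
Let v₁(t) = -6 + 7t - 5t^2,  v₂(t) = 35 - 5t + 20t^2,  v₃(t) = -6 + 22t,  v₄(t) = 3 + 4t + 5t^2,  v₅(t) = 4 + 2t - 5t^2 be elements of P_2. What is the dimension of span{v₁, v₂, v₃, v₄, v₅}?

Use coordinates relative to {1, t, t^2}.
Form the matrix with v₁, v₂, v₃, v₄, v₅ as columns and reduce.
The echelon form has 3 nonzero rows, so the rank is 3.
(With 5 elements in a 3-dimensional space the rank is at most 3.)

3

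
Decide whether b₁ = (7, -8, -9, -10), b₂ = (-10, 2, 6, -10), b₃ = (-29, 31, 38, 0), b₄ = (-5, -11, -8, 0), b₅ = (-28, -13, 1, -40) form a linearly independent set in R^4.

linearly dependent

There are 5 vectors in a 4-dimensional space, so they cannot be linearly independent.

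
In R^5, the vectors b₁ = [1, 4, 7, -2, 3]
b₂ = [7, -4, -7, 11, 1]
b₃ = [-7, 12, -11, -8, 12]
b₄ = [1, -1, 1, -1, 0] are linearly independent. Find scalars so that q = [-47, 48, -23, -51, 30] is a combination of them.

Set up the augmented matrix [b₁ | b₂ | b₃ | b₄ | q] and row-reduce.
Back-substitution yields (c₁, …, c₄) = (-1, -3, 3, -4).

q = -b₁ - 3b₂ + 3b₃ - 4b₄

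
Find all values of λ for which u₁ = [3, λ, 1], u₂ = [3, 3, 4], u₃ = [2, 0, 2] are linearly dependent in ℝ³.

Place the vectors as rows of a 3×3 matrix; dependence ⇔ determinant zero.
The determinant works out to 2*λ + 12.
Solving 2*λ + 12 = 0 yields λ = -6.

λ = -6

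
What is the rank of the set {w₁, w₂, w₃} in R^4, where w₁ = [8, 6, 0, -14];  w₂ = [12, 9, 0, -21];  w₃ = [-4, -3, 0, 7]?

Apply Gaussian elimination to the matrix whose rows are w₁, w₂, w₃.
There is 1 pivot column, so rank = 1.

1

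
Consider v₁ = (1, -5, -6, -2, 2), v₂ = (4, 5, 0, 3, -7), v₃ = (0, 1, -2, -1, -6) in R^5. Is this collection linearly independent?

linearly independent

Row-reduce the matrix whose columns are v₁, v₂, v₃.
The reduction yields 3 nonzero rows, so the rank is 3.
Since rank = 3 (the number of vectors), the set is linearly independent.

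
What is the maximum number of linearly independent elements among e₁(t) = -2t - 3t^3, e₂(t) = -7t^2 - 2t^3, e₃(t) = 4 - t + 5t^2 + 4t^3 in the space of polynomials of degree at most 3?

3

Pass to coordinate vectors with respect to the basis {1, t, …, t^3}.
Apply Gaussian elimination to the matrix whose rows are e₁, e₂, e₃.
Exactly 3 pivots survive; hence the rank is 3.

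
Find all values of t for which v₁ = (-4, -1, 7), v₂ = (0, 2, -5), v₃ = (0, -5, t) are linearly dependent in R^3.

The set is linearly dependent precisely when det[v₁; v₂; v₃] = 0.
Cofactor expansion gives det = 100 - 8*t.
This vanishes exactly when t = 25/2.

t = 25/2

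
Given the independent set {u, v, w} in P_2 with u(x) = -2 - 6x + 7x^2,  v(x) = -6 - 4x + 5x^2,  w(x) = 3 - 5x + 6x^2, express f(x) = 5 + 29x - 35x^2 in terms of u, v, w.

f = -u - 2v - 3w

Identify each element with its coordinate vector in ℝ³ via {1, x, x^2}.
Write f = a₁u + … + a₃w and equate components.
The system has the unique solution (a₁, a₂, a₃) = (-1, -2, -3).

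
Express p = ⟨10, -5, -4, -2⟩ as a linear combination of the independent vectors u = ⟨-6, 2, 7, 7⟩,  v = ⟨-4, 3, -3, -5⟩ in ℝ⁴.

p = -u - v

Since u, v are independent, the coefficients expressing p are uniquely determined by a linear system.
Row-reducing the augmented matrix gives the unique coefficients (α₁, α₂) = (-1, -1).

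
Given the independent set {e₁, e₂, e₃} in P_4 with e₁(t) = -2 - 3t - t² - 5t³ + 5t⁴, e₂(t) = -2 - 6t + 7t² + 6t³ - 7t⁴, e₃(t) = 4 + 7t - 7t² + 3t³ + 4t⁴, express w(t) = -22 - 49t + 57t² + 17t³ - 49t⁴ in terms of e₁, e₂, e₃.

Take coordinate vectors relative to {1, t, …, t⁴}.
Write w = c₁e₁ + … + c₃e₃ and equate components.
The system has the unique solution (c₁, c₂, c₃) = (-1, 4, -4).

w = -e₁ + 4e₂ - 4e₃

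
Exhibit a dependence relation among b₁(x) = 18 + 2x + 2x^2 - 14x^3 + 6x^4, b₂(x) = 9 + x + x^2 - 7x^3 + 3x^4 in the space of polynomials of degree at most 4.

Pass to coordinate vectors relative to the basis {1, x, …, x^4}.
Solve the homogeneous system with b₁, b₂ as columns by row-reducing the coefficient matrix.
One solution (up to scaling) is (1, -2).

b₁ - 2b₂ = 0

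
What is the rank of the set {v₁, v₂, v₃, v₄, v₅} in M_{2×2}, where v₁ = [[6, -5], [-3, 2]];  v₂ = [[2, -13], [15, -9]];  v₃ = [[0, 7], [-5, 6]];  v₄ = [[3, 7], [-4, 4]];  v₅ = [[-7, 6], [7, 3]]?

Pass to coordinate vectors with respect to the basis {E₁₁, E₁₂, E₂₁, E₂₂}.
Apply Gaussian elimination to the matrix whose rows are v₁, v₂, v₃, v₄, v₅.
Reduction leaves 4 leading entries, giving rank 4.
(With 5 elements in a 4-dimensional space the rank is at most 4.)

rank 4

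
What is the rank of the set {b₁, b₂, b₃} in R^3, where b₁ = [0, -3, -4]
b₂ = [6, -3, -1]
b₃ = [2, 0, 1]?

Apply Gaussian elimination to the matrix whose rows are b₁, b₂, b₃.
Reduction leaves 2 leading entries, giving rank 2.

rank 2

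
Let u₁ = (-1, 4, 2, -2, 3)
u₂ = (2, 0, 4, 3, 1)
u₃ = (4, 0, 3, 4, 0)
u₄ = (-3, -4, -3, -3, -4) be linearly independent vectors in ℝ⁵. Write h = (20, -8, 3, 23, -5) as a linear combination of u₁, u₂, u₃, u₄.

h = -4u₁ - u₂ + 3u₃ - 2u₄

Set up the augmented matrix [u₁ | u₂ | u₃ | u₄ | h] and row-reduce.
The system has the unique solution (α₁, …, α₄) = (-4, -1, 3, -2).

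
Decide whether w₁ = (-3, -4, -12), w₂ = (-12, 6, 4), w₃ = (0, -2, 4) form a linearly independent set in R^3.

Row-reduce the matrix whose columns are w₁, w₂, w₃.
The reduction yields 3 nonzero rows, so the rank is 3.
Since rank = 3 (the number of vectors), the set is linearly independent.

linearly independent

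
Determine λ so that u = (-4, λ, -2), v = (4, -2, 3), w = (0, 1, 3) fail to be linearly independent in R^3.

λ = 7/3

Place the vectors as rows of a 3×3 matrix; dependence ⇔ determinant zero.
The determinant works out to 28 - 12*λ.
Solving 28 - 12*λ = 0 yields λ = 7/3.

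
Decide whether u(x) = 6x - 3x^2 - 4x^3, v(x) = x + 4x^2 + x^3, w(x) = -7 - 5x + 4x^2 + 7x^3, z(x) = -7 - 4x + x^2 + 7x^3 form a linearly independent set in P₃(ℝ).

Take coordinates with respect to the standard basis {1, x, …, x^3}.
Form the 4×4 matrix with these as columns; its determinant is -301.
A nonzero determinant means the columns are linearly independent.

linearly independent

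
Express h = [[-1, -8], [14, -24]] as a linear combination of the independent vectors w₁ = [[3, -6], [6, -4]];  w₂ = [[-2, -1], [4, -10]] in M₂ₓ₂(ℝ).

h = w₁ + 2w₂

Work in coordinates with respect to the standard basis {E₁₁, E₁₂, E₂₁, E₂₂}.
Set up the augmented matrix [w₁ | w₂ | h] and row-reduce.
Back-substitution yields (α₁, α₂) = (1, 2).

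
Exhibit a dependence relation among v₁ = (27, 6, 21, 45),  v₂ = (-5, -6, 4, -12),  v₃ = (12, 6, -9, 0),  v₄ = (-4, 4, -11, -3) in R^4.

Solve the homogeneous system with v₁, v₂, v₃, v₄ as columns by row-reducing the coefficient matrix.
One solution (up to scaling) is (1, 3, 0, 3).

v₁ + 3v₂ + 3v₄ = 0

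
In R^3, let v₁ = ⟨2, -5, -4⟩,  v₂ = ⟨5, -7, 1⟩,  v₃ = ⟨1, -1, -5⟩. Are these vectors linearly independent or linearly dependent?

Place the vectors as rows of a 3×3 matrix and reduce to echelon form.
The reduction yields 3 nonzero rows, so the rank is 3.
Since rank = 3 (the number of vectors), the set is linearly independent.

linearly independent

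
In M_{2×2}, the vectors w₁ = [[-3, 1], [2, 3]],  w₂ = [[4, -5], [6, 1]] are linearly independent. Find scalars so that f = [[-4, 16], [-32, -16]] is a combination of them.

Work in coordinates with respect to the standard basis {E₁₁, E₁₂, E₂₁, E₂₂}.
Set up the augmented matrix [w₁ | w₂ | f] and row-reduce.
Back-substitution yields (α₁, α₂) = (-4, -4).

f = -4w₁ - 4w₂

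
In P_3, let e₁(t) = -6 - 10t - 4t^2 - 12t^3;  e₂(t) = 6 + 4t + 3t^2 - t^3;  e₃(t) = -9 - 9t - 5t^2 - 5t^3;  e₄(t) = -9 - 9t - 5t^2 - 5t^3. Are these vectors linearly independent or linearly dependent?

Write each element as a coordinate vector in ℝ⁴ using {1, t, …, t^3}.
Two of the vectors are equal, giving an immediate dependence.

linearly dependent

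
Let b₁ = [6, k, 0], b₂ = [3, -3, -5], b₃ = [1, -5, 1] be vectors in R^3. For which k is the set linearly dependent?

k = -21

Place the vectors as rows of a 3×3 matrix; dependence ⇔ determinant zero.
Expanding, det = -8*k - 168.
This vanishes exactly when k = -21.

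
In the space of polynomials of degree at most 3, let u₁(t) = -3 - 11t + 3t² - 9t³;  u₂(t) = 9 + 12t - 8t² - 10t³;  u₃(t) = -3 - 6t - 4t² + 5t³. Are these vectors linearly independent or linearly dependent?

Write each element as a coordinate vector in ℝ⁴ using {1, t, …, t³}.
Row-reduce the matrix whose columns are u₁, u₂, u₃.
The reduction yields 3 nonzero rows, so the rank is 3.
Since rank = 3 (the number of vectors), the set is linearly independent.

linearly independent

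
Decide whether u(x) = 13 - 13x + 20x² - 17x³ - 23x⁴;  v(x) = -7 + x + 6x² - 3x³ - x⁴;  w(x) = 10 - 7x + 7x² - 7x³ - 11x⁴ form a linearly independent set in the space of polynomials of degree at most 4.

Take coordinates with respect to the standard basis {1, x, …, x⁴}.
Place the vectors as rows of a 3×5 matrix and reduce to echelon form.
The reduction yields 2 nonzero rows, so the rank is 2.
Since rank 2 < 3, the set is linearly dependent.

linearly dependent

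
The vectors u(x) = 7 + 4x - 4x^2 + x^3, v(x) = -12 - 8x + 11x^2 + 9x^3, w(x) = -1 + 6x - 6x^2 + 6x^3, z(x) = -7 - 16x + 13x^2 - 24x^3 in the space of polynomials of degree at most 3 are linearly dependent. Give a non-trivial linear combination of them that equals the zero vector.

3u + v + 2w + z = 0

Take coordinates with respect to {1, x, …, x^3}.
Row-reduce the matrix with u, v, w, z as columns; the null space gives the coefficients.
One solution (up to scaling) is (3, 1, 2, 1).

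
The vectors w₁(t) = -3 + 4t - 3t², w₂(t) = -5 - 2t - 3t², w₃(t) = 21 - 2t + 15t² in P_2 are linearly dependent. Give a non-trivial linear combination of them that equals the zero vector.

Write each element as a vector in ℝ³ using {1, t, t²}.
Row-reduce the matrix with w₁, w₂, w₃ as columns; the null space gives the coefficients.
The free variable yields coefficients (2, 3, 1) (any nonzero multiple also works).

2w₁ + 3w₂ + w₃ = 0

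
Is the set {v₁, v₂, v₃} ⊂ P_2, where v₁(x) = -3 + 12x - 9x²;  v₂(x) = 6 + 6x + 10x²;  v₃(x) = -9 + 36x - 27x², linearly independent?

linearly dependent

Take coordinates with respect to the standard basis {1, x, x²}.
Place the vectors as rows of a 3×3 matrix and reduce to echelon form.
The reduction yields 2 nonzero rows, so the rank is 2.
Since rank 2 < 3, the set is linearly dependent.
Indeed 3v₁ - v₃ = 0.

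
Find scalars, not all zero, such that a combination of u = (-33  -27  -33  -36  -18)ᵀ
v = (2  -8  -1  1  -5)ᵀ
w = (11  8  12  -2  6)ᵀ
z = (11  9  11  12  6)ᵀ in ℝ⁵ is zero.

u + 3z = 0

Solve the homogeneous system with u, v, w, z as columns by row-reducing the coefficient matrix.
The free variable yields coefficients (1, 0, 0, 3) (any nonzero multiple also works).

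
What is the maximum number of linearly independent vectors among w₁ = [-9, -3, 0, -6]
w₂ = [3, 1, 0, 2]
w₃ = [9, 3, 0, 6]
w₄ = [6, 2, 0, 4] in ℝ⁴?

1

Row-reduce the 4×4 matrix with these as rows.
There is 1 pivot column, so rank = 1.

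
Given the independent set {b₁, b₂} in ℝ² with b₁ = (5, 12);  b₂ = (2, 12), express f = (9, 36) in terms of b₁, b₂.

f = b₁ + 2b₂

Set up the augmented matrix [b₁ | b₂ | f] and row-reduce.
Row-reducing the augmented matrix gives the unique coefficients (a₁, a₂) = (1, 2).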